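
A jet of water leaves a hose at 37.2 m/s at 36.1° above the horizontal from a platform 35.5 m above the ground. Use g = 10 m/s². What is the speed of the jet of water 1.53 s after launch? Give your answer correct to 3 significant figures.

30.8 m/s

v_x = 37.2 cos 36.1° = 30.06 m/s (constant).
v_y(t) = 37.2 sin 36.1° − g t = 21.92 − 10 × 1.53 = 6.620 m/s.
Speed = √(v_x² + v_y²) = √(903.6 + 43.82) = 30.8 m/s.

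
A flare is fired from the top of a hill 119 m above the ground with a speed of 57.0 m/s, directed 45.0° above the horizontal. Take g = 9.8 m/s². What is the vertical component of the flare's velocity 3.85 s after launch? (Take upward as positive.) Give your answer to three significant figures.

2.58 m/s

Initial vertical component: v_y0 = 57.0 sin 45.0° = 40.31 m/s.
v_y(t) = v_y0 − g t = 40.31 − 9.8 × 3.85 = 2.58 m/s.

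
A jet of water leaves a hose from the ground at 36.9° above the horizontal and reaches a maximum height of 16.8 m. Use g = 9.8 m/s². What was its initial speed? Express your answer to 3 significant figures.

At maximum height v_y = 0, so (v₀ sin θ)² = 2 g H.
v₀ sin 36.9° = √(2 × 9.8 × 16.8) = 18.15 m/s.
v₀ = 18.15 / sin 36.9° = 18.15 / 0.6004 = 30.2 m/s.

30.2 m/s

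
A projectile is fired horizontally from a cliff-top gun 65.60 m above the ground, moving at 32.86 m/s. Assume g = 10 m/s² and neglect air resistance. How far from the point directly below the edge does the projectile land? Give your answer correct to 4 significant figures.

Initial vertical velocity is zero, so the fall time comes from h = ½ g t²: t = √(2 × 65.60 / 10) = 3.6222 s.
Horizontal motion is uniform at 32.86 m/s, so x = 32.86 × 3.6222 = 119.0 m.

119.0 m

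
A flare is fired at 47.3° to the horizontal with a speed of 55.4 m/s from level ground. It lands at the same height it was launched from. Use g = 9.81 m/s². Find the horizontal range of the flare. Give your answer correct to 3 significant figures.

312 m

Components: v_x = 55.4 cos 47.3° = 37.57 m/s, v_y = 55.4 sin 47.3° = 40.71 m/s.
Time of flight (same landing height): t = 2 v_y / g = 2 × 40.71 / 9.81 = 8.300 s.
Range: R = v_x · t = 37.57 × 8.300 = 312 m.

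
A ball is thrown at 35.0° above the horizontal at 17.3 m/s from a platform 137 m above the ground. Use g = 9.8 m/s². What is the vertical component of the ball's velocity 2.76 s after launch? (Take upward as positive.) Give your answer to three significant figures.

-17.1 m/s

Initial vertical component: v_y0 = 17.3 sin 35.0° = 9.923 m/s.
v_y(t) = v_y0 − g t = 9.923 − 9.8 × 2.76 = -17.1 m/s.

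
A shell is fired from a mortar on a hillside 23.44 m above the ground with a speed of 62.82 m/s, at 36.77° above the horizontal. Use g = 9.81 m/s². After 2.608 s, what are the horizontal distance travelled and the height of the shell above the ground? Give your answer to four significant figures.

x = 131.2 m, y = 88.15 m

v_x = 62.82 cos 36.77° = 50.322 m/s; v_y0 = 62.82 sin 36.77° = 37.604 m/s.
x = v_x t = 50.322 × 2.608 = 131.2 m.
y = 23.44 + v_y0 t − ½ g t² = 88.15 m.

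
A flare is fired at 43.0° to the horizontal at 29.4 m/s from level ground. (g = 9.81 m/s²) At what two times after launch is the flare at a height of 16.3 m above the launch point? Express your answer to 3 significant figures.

1.12 s and 2.97 s

v_y0 = 29.4 sin 43.0° = 20.05 m/s.
Set y = v_y0 t − ½ g t² = 16.3: 4.905 t² − 20.05 t + 16.3 = 0.
t = [20.05 ± √(402.0 − 319.8)] / 9.81 = (20.05 ± 9.066) / 9.81, giving t = 1.12 s or t = 2.97 s.
So the flare is at 16.3 m at t = 1.12 s (rising) and t = 2.97 s (falling).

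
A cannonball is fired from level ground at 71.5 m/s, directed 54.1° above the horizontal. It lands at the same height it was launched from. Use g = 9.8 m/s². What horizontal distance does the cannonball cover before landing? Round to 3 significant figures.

496 m

Components: v_x = 71.5 cos 54.1° = 41.93 m/s, v_y = 71.5 sin 54.1° = 57.92 m/s.
Time of flight (same landing height): t = 2 v_y / g = 2 × 57.92 / 9.8 = 11.82 s.
Range: R = v_x · t = 41.93 × 11.82 = 496 m.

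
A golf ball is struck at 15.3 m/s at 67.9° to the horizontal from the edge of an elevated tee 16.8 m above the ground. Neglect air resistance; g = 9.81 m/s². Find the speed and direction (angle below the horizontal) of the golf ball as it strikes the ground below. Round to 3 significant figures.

v_x = 15.3 cos 67.9° = 5.756 m/s (constant).
|v_y| at impact = √((14.18)² + 2×9.81×16.8) = 23.04 m/s.
Speed = √(5.756² + 23.04²) = 23.7 m/s; angle = arctan(23.04/5.756) = 76.0° below horizontal.

23.7 m/s at 76.0° below the horizontal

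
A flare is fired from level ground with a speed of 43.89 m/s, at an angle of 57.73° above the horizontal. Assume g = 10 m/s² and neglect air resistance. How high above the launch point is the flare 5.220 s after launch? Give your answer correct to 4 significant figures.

v_y0 = 43.89 sin 57.73° = 37.111 m/s.
y(t) = v_y0 t − ½ g t² = 37.111×5.220 − 5.000×5.220² = 57.48 m.

57.48 m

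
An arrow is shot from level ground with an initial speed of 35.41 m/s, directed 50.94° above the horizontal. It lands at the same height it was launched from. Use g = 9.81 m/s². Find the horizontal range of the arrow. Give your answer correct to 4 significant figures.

125.1 m

Components: v_x = 35.41 cos 50.94° = 22.313 m/s, v_y = 35.41 sin 50.94° = 27.495 m/s.
Time of flight (same landing height): t = 2 v_y / g = 2 × 27.495 / 9.81 = 5.6055 s.
Range: R = v_x · t = 22.313 × 5.6055 = 125.1 m.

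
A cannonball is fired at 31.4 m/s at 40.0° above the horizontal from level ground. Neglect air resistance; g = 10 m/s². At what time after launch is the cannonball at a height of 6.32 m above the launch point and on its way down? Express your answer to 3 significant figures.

v_y0 = 31.4 sin 40.0° = 20.18 m/s.
Set y = v_y0 t − ½ g t² = 6.32: 5.000 t² − 20.18 t + 6.32 = 0.
t = [20.18 ± √(407.2 − 126.4)] / 10 = (20.18 ± 16.76) / 10, giving t = 0.342 s or t = 3.69 s.
On the way down corresponds to the larger root: t = 3.69 s.

3.69 s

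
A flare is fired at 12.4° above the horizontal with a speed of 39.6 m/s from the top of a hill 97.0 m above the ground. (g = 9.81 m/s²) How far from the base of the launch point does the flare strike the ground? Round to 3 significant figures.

209 m

Components: v_x = 39.6 cos 12.4° = 38.68 m/s, v_y = 39.6 sin 12.4° = 8.504 m/s.
Vertical: 0 = 97.0 + 8.504 t − ½(9.81) t² ⇒ 4.905 t² − 8.504 t − 97.0 = 0.
t = [8.504 + √(72.32 + 1903)] / 9.810 = 5.397 s.
Horizontal: R = v_x · t = 38.68 × 5.397 = 209 m.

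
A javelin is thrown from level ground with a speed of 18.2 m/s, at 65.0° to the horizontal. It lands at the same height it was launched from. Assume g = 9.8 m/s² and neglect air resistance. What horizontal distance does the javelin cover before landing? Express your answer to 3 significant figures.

25.9 m

Components: v_x = 18.2 cos 65.0° = 7.692 m/s, v_y = 18.2 sin 65.0° = 16.49 m/s.
Time of flight (same landing height): t = 2 v_y / g = 2 × 16.49 / 9.8 = 3.365 s.
Range: R = v_x · t = 7.692 × 3.365 = 25.9 m.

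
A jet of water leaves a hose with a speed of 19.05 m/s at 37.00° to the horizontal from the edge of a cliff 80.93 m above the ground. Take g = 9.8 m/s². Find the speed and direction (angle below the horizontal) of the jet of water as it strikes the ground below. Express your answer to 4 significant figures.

v_x = 19.05 cos 37.00° = 15.214 m/s (constant).
|v_y| at impact = √((11.465)² + 2×9.8×80.93) = 41.445 m/s.
Speed = √(15.214² + 41.445²) = 44.15 m/s; angle = arctan(41.445/15.214) = 69.84° below horizontal.

44.15 m/s at 69.84° below the horizontal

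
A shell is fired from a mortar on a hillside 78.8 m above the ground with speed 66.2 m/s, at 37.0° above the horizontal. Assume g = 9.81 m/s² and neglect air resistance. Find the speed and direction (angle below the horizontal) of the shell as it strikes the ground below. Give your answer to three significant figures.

v_x = 66.2 cos 37.0° = 52.87 m/s (constant).
|v_y| at impact = √((39.84)² + 2×9.81×78.8) = 55.98 m/s.
Speed = √(52.87² + 55.98²) = 77.0 m/s; angle = arctan(55.98/52.87) = 46.6° below horizontal.

77.0 m/s at 46.6° below the horizontal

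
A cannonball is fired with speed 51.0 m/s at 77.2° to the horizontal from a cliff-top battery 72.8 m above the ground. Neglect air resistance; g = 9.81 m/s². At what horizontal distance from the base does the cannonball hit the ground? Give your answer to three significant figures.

Components: v_x = 51.0 cos 77.2° = 11.30 m/s, v_y = 51.0 sin 77.2° = 49.73 m/s.
Vertical: 0 = 72.8 + 49.73 t − ½(9.81) t² ⇒ 4.905 t² − 49.73 t − 72.8 = 0.
t = [49.73 + √(2473 + 1428)] / 9.810 = 11.44 s.
Horizontal: R = v_x · t = 11.30 × 11.44 = 129 m.

129 m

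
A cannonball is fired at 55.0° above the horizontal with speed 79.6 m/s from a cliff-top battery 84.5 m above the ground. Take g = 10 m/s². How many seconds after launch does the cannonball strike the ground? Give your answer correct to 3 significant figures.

Vertical component: v_y = 79.6 sin 55.0° = 65.20 m/s.
Taking up as positive with launch at y = 84.5 m, landing at y = 0: 0 = 84.5 + 65.20 t − ½(10) t².
Solving 5.000 t² − 65.20 t − 84.5 = 0 gives t = [65.20 + √(65.20² + 4·5.000·84.5)] / 10.00 = 14.2 s.

14.2 s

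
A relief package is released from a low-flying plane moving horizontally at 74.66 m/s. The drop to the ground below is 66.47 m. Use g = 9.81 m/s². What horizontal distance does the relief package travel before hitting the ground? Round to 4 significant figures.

Initial vertical velocity is zero, so the fall time comes from h = ½ g t²: t = √(2 × 66.47 / 9.81) = 3.6812 s.
Horizontal motion is uniform at 74.66 m/s, so x = 74.66 × 3.6812 = 274.8 m.

274.8 m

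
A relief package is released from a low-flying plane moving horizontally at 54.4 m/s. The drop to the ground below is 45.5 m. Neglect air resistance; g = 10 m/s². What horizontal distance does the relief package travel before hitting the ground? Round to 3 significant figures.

Initial vertical velocity is zero, so the fall time comes from h = ½ g t²: t = √(2 × 45.5 / 10) = 3.017 s.
Horizontal motion is uniform at 54.4 m/s, so x = 54.4 × 3.017 = 164 m.

164 m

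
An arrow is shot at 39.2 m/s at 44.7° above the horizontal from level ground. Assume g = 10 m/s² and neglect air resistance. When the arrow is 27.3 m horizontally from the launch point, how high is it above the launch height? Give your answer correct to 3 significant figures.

v_x = 39.2 cos 44.7° = 27.86 m/s, v_y0 = 39.2 sin 44.7° = 27.57 m/s.
Time to reach x = 27.3 m: t = x / v_x = 27.3 / 27.86 = 0.9799 s.
y = v_y0 t − ½ g t² = 27.57×0.9799 − 5.000×0.9799² = 22.2 m.

22.2 m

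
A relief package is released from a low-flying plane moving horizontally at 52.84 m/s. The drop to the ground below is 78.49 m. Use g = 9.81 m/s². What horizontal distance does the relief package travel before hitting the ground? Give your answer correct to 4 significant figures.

Initial vertical velocity is zero, so the fall time comes from h = ½ g t²: t = √(2 × 78.49 / 9.81) = 4.0003 s.
Horizontal motion is uniform at 52.84 m/s, so x = 52.84 × 4.0003 = 211.4 m.

211.4 m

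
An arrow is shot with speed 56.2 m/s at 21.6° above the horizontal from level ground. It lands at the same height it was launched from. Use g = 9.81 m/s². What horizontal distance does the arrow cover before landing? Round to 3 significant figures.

220 m

For level ground, R = v₀² sin(2θ) / g.
sin(2 × 21.6°) = sin 43.20° = 0.6845.
R = (56.2)² × 0.6845 / 9.81 = 220 m.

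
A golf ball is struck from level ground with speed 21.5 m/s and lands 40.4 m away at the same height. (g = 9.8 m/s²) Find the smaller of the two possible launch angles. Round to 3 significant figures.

29.5°

Level-ground range: R = v₀² sin(2θ)/g ⇒ sin 2θ = R g / v₀² = 40.4×9.8/21.5² = 0.8565.
2θ = arcsin(0.8565) = 58.93° or 180° − 58.93° = 121.07°.
So θ = 29.5° or θ = 60.5°.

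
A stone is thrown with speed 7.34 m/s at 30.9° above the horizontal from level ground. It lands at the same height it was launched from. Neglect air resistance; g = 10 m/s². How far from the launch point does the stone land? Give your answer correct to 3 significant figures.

4.75 m

Components: v_x = 7.34 cos 30.9° = 6.298 m/s, v_y = 7.34 sin 30.9° = 3.769 m/s.
Time of flight (same landing height): t = 2 v_y / g = 2 × 3.769 / 10 = 0.7538 s.
Range: R = v_x · t = 6.298 × 0.7538 = 4.75 m.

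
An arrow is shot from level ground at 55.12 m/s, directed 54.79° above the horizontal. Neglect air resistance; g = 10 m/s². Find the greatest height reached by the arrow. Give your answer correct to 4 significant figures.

Vertical component of launch velocity: v_y = 55.12 sin 54.79° = 45.035 m/s.
At the highest point the vertical velocity is zero, so v_y² = 2 g h_max.
h_max = (45.035)² / (2 × 10) = 2028.2 / 20.00 = 101.4 m.

101.4 m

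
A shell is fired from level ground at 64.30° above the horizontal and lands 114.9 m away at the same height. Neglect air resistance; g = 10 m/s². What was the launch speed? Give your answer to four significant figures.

38.34 m/s

On level ground, R = v₀² sin(2θ) / g, so v₀ = √(R g / sin 2θ).
sin(2 × 64.30°) = 0.7815.
v₀ = √(114.9 × 10 / 0.7815) = √1470.2 = 38.34 m/s.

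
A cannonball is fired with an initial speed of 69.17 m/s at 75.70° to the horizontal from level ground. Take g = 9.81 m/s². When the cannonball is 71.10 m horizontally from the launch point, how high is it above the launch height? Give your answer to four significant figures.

194.0 m

v_x = 69.17 cos 75.70° = 17.085 m/s, v_y0 = 69.17 sin 75.70° = 67.027 m/s.
Time to reach x = 71.10 m: t = x / v_x = 71.10 / 17.085 = 4.1615 s.
y = v_y0 t − ½ g t² = 67.027×4.1615 − 4.905×4.1615² = 194.0 m.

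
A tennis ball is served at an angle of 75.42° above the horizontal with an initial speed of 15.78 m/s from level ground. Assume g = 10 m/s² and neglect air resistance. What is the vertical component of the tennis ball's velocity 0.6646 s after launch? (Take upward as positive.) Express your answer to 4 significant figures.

Initial vertical component: v_y0 = 15.78 sin 75.42° = 15.272 m/s.
v_y(t) = v_y0 − g t = 15.272 − 10 × 0.6646 = 8.626 m/s.

8.626 m/s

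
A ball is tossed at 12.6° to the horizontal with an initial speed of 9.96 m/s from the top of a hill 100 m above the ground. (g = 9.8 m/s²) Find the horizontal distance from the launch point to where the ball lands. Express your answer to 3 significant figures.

46.1 m

Components: v_x = 9.96 cos 12.6° = 9.720 m/s, v_y = 9.96 sin 12.6° = 2.173 m/s.
Vertical: 0 = 100 + 2.173 t − ½(9.8) t² ⇒ 4.900 t² − 2.173 t − 100 = 0.
t = [2.173 + √(4.722 + 1960)] / 9.800 = 4.745 s.
Horizontal: R = v_x · t = 9.720 × 4.745 = 46.1 m.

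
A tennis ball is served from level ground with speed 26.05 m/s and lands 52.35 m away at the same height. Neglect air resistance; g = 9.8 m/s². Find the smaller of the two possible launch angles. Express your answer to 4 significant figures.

Level-ground range: R = v₀² sin(2θ)/g ⇒ sin 2θ = R g / v₀² = 52.35×9.8/26.05² = 0.7560.
2θ = arcsin(0.7560) = 49.113° or 180° − 49.113° = 130.887°.
So θ = 24.56° or θ = 65.44°.

24.56°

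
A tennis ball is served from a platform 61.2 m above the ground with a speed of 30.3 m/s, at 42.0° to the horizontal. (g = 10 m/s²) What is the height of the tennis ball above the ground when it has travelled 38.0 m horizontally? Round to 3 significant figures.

v_x = 30.3 cos 42.0° = 22.52 m/s, v_y0 = 30.3 sin 42.0° = 20.27 m/s.
Time to reach x = 38.0 m: t = x / v_x = 38.0 / 22.52 = 1.687 s.
y = 61.2 + v_y0 t − ½ g t² = 61.2 + 20.27×1.687 − 5.000×1.687² = 81.2 m.

81.2 m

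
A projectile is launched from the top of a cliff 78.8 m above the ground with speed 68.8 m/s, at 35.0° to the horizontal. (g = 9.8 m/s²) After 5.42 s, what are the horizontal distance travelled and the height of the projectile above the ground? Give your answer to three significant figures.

v_x = 68.8 cos 35.0° = 56.36 m/s; v_y0 = 68.8 sin 35.0° = 39.46 m/s.
x = v_x t = 56.36 × 5.42 = 305 m.
y = 78.8 + v_y0 t − ½ g t² = 149 m.

x = 305 m, y = 149 m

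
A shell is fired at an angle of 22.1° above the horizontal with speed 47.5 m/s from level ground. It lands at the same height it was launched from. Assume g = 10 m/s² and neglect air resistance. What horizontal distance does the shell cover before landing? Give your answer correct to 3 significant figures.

Components: v_x = 47.5 cos 22.1° = 44.01 m/s, v_y = 47.5 sin 22.1° = 17.87 m/s.
Time of flight (same landing height): t = 2 v_y / g = 2 × 17.87 / 10 = 3.574 s.
Range: R = v_x · t = 44.01 × 3.574 = 157 m.

157 m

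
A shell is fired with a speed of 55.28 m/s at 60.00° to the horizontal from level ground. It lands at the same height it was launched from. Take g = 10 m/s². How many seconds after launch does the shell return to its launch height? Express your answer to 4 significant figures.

Vertical component: v_y = 55.28 sin 60.00° = 47.874 m/s.
For a projectile landing at launch height, time of flight is t = 2 v_y / g = 2 × 47.874 / 10 = 9.575 s.

9.575 s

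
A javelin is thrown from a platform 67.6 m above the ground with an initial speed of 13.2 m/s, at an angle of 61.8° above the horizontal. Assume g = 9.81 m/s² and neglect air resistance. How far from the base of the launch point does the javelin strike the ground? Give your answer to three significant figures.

Components: v_x = 13.2 cos 61.8° = 6.238 m/s, v_y = 13.2 sin 61.8° = 11.63 m/s.
Vertical: 0 = 67.6 + 11.63 t − ½(9.81) t² ⇒ 4.905 t² − 11.63 t − 67.6 = 0.
t = [11.63 + √(135.3 + 1326)] / 9.810 = 5.082 s.
Horizontal: R = v_x · t = 6.238 × 5.082 = 31.7 m.

31.7 m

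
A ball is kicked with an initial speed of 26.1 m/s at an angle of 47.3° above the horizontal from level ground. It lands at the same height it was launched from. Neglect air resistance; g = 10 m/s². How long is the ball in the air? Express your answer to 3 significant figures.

Vertical component: v_y = 26.1 sin 47.3° = 19.18 m/s.
For a projectile landing at launch height, time of flight is t = 2 v_y / g = 2 × 19.18 / 10 = 3.84 s.

3.84 s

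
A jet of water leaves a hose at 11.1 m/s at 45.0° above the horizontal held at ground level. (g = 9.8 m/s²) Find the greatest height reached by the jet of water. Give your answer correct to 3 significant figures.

Vertical component of launch velocity: v_y = 11.1 sin 45.0° = 7.849 m/s.
At the highest point the vertical velocity is zero, so v_y² = 2 g h_max.
h_max = (7.849)² / (2 × 9.8) = 61.61 / 19.60 = 3.14 m.

3.14 m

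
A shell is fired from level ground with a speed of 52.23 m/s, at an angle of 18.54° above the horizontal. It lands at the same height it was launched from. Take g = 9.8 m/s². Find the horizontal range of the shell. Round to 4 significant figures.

167.8 m

Components: v_x = 52.23 cos 18.54° = 49.519 m/s, v_y = 52.23 sin 18.54° = 16.607 m/s.
Time of flight (same landing height): t = 2 v_y / g = 2 × 16.607 / 9.8 = 3.3892 s.
Range: R = v_x · t = 49.519 × 3.3892 = 167.8 m.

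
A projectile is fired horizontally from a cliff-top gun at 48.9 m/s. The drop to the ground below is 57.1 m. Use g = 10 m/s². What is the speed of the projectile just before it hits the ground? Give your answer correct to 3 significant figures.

Fall time: t = √(2 × 57.1 / 10) = 3.379 s.
At impact: v_x = 48.9 m/s (unchanged), v_y = g t = 10 × 3.379 = 33.79 m/s.
Speed = √(v_x² + v_y²) = √(2391 + 1142) = 59.4 m/s.

59.4 m/s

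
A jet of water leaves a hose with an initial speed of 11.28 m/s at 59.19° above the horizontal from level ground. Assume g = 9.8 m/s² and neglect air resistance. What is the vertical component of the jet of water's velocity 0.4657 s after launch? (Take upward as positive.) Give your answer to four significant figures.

Initial vertical component: v_y0 = 11.28 sin 59.19° = 9.6881 m/s.
v_y(t) = v_y0 − g t = 9.6881 − 9.8 × 0.4657 = 5.124 m/s.

5.124 m/s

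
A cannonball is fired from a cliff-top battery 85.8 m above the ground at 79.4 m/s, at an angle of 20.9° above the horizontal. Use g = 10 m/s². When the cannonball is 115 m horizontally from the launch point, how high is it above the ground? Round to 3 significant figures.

v_x = 79.4 cos 20.9° = 74.18 m/s, v_y0 = 79.4 sin 20.9° = 28.32 m/s.
Time to reach x = 115 m: t = x / v_x = 115 / 74.18 = 1.550 s.
y = 85.8 + v_y0 t − ½ g t² = 85.8 + 28.32×1.550 − 5.000×1.550² = 118 m.

118 m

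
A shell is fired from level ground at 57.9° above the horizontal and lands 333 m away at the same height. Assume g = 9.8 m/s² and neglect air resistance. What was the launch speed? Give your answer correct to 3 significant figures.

60.2 m/s

On level ground, R = v₀² sin(2θ) / g, so v₀ = √(R g / sin 2θ).
sin(2 × 57.9°) = 0.9003.
v₀ = √(333 × 9.8 / 0.9003) = √3625 = 60.2 m/s.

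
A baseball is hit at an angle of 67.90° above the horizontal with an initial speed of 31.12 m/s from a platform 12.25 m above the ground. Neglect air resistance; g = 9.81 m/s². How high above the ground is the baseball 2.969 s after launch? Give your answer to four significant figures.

54.62 m

v_y0 = 31.12 sin 67.90° = 28.834 m/s.
y(t) = 12.25 + v_y0 t − ½ g t² = 12.25 + 28.834×2.969 − ½×9.81×2.969² = 54.62 m.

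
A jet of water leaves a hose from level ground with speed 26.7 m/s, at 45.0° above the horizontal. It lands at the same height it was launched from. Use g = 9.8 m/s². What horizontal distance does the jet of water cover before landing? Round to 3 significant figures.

72.7 m

Components: v_x = 26.7 cos 45.0° = 18.88 m/s, v_y = 26.7 sin 45.0° = 18.88 m/s.
Time of flight (same landing height): t = 2 v_y / g = 2 × 18.88 / 9.8 = 3.853 s.
Range: R = v_x · t = 18.88 × 3.853 = 72.7 m.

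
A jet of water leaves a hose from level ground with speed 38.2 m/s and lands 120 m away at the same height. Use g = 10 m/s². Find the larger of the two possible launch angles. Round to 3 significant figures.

Level-ground range: R = v₀² sin(2θ)/g ⇒ sin 2θ = R g / v₀² = 120×10/38.2² = 0.8223.
2θ = arcsin(0.8223) = 55.32° or 180° − 55.32° = 124.68°.
So θ = 27.7° or θ = 62.3°.

62.3°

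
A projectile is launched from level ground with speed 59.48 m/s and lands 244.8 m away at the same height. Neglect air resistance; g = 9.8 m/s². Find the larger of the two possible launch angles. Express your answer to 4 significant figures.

Level-ground range: R = v₀² sin(2θ)/g ⇒ sin 2θ = R g / v₀² = 244.8×9.8/59.48² = 0.6781.
2θ = arcsin(0.6781) = 42.695° or 180° − 42.695° = 137.305°.
So θ = 21.35° or θ = 68.65°.

68.65°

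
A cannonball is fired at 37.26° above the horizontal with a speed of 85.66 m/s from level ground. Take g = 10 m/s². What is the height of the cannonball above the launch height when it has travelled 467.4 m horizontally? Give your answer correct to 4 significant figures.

120.5 m

v_x = 85.66 cos 37.26° = 68.176 m/s, v_y0 = 85.66 sin 37.26° = 51.861 m/s.
Time to reach x = 467.4 m: t = x / v_x = 467.4 / 68.176 = 6.8558 s.
y = v_y0 t − ½ g t² = 51.861×6.8558 − 5.000×6.8558² = 120.5 m.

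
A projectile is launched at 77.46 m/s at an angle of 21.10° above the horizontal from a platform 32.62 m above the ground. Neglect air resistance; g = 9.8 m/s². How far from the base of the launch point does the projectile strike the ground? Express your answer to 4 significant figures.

Components: v_x = 77.46 cos 21.10° = 72.267 m/s, v_y = 77.46 sin 21.10° = 27.885 m/s.
Vertical: 0 = 32.62 + 27.885 t − ½(9.8) t² ⇒ 4.900 t² − 27.885 t − 32.62 = 0.
t = [27.885 + √(777.57 + 639.35)] / 9.800 = 6.6864 s.
Horizontal: R = v_x · t = 72.267 × 6.6864 = 483.2 m.

483.2 m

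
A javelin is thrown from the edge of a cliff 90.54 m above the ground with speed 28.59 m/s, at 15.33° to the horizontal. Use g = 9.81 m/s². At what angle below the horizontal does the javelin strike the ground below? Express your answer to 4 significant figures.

57.22°

v_x = 28.59 cos 15.33° = 27.573 m/s.
At impact |v_y| = √(v_y0² + 2 g h) = √(7.5586² + 2×9.81×90.54) = 42.820 m/s.
Angle below horizontal = arctan(|v_y| / v_x) = arctan(42.820 / 27.573) = 57.22°.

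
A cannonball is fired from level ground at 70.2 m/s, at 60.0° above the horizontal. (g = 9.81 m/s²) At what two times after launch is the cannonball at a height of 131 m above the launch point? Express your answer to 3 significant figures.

v_y0 = 70.2 sin 60.0° = 60.79 m/s.
Set y = v_y0 t − ½ g t² = 131: 4.905 t² − 60.79 t + 131 = 0.
t = [60.79 ± √(3695 − 2570)] / 9.81 = (60.79 ± 33.54) / 9.81, giving t = 2.78 s or t = 9.62 s.
So the cannonball is at 131 m at t = 2.78 s (rising) and t = 9.62 s (falling).

2.78 s and 9.62 s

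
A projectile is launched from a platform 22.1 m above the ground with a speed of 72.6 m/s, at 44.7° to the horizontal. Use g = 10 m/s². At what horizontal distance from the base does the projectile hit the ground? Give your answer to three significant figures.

Components: v_x = 72.6 cos 44.7° = 51.60 m/s, v_y = 72.6 sin 44.7° = 51.07 m/s.
Vertical: 0 = 22.1 + 51.07 t − ½(10) t² ⇒ 5.000 t² − 51.07 t − 22.1 = 0.
t = [51.07 + √(2608 + 442.0)] / 10.00 = 10.63 s.
Horizontal: R = v_x · t = 51.60 × 10.63 = 549 m.

549 m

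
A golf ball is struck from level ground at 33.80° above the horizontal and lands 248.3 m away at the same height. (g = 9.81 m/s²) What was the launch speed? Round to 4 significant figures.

51.33 m/s

On level ground, R = v₀² sin(2θ) / g, so v₀ = √(R g / sin 2θ).
sin(2 × 33.80°) = 0.9245.
v₀ = √(248.3 × 9.81 / 0.9245) = √2634.7 = 51.33 m/s.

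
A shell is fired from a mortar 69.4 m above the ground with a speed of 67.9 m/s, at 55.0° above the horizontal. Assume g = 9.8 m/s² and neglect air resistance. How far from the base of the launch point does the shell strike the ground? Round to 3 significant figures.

486 m

Components: v_x = 67.9 cos 55.0° = 38.95 m/s, v_y = 67.9 sin 55.0° = 55.62 m/s.
Vertical: 0 = 69.4 + 55.62 t − ½(9.8) t² ⇒ 4.900 t² − 55.62 t − 69.4 = 0.
t = [55.62 + √(3094 + 1360)] / 9.800 = 12.49 s.
Horizontal: R = v_x · t = 38.95 × 12.49 = 486 m.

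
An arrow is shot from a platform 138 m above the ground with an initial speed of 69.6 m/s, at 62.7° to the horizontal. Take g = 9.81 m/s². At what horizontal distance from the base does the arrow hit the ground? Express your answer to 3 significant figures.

Components: v_x = 69.6 cos 62.7° = 31.92 m/s, v_y = 69.6 sin 62.7° = 61.85 m/s.
Vertical: 0 = 138 + 61.85 t − ½(9.81) t² ⇒ 4.905 t² − 61.85 t − 138 = 0.
t = [61.85 + √(3825 + 2708)] / 9.810 = 14.54 s.
Horizontal: R = v_x · t = 31.92 × 14.54 = 464 m.

464 m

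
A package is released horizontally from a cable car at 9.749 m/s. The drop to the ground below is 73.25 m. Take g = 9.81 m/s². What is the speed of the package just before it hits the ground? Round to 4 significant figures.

39.14 m/s

Fall time: t = √(2 × 73.25 / 9.81) = 3.8644 s.
At impact: v_x = 9.749 m/s (unchanged), v_y = g t = 9.81 × 3.8644 = 37.910 m/s.
Speed = √(v_x² + v_y²) = √(95.043 + 1437.2) = 39.14 m/s.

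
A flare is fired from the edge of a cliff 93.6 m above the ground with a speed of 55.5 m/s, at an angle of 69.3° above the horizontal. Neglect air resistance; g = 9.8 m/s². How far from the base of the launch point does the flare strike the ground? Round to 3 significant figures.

Components: v_x = 55.5 cos 69.3° = 19.62 m/s, v_y = 55.5 sin 69.3° = 51.92 m/s.
Vertical: 0 = 93.6 + 51.92 t − ½(9.8) t² ⇒ 4.900 t² − 51.92 t − 93.6 = 0.
t = [51.92 + √(2696 + 1835)] / 9.800 = 12.17 s.
Horizontal: R = v_x · t = 19.62 × 12.17 = 239 m.

239 m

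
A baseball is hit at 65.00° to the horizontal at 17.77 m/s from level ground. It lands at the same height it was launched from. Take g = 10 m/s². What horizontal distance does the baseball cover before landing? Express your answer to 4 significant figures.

24.19 m

For level ground, R = v₀² sin(2θ) / g.
sin(2 × 65.00°) = sin 130.00° = 0.7660.
R = (17.77)² × 0.7660 / 10 = 24.19 m.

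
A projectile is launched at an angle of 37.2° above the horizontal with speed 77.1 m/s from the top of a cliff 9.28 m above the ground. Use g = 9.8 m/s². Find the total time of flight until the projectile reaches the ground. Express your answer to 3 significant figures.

Vertical component: v_y = 77.1 sin 37.2° = 46.61 m/s.
Taking up as positive with launch at y = 9.28 m, landing at y = 0: 0 = 9.28 + 46.61 t − ½(9.8) t².
Solving 4.900 t² − 46.61 t − 9.28 = 0 gives t = [46.61 + √(46.61² + 4·4.900·9.28)] / 9.800 = 9.71 s.

9.71 s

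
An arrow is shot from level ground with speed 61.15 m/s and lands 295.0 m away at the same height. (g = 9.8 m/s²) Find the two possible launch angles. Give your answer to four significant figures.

25.32° and 64.68°

Level-ground range: R = v₀² sin(2θ)/g ⇒ sin 2θ = R g / v₀² = 295.0×9.8/61.15² = 0.7731.
2θ = arcsin(0.7731) = 50.633° or 180° − 50.633° = 129.367°.
So θ = 25.32° or θ = 64.68°.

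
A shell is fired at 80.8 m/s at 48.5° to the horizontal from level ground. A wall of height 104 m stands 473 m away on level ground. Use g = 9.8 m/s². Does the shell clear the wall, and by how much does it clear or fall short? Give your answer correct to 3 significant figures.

v_x = 80.8 cos 48.5° = 53.54 m/s; v_y0 = 80.8 sin 48.5° = 60.52 m/s.
Time to reach the wall: t = 473 / 53.54 = 8.835 s.
Height at that point: y = 60.52×8.835 − 4.900×8.835² = 152.2 m.
That is 152.2 − 104 = 48.2 m above the top of the wall, so the shell clears it.

Yes — it clears the wall by 48.2 m.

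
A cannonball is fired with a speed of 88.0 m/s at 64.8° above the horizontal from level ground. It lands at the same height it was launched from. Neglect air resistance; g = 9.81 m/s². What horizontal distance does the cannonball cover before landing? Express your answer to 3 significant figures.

608 m

For level ground, R = v₀² sin(2θ) / g.
sin(2 × 64.8°) = sin 129.6° = 0.7705.
R = (88.0)² × 0.7705 / 9.81 = 608 m.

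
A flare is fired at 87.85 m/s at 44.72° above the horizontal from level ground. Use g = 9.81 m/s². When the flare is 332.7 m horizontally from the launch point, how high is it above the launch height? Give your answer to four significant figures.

190.1 m

v_x = 87.85 cos 44.72° = 62.422 m/s, v_y0 = 87.85 sin 44.72° = 61.815 m/s.
Time to reach x = 332.7 m: t = x / v_x = 332.7 / 62.422 = 5.3299 s.
y = v_y0 t − ½ g t² = 61.815×5.3299 − 4.905×5.3299² = 190.1 m.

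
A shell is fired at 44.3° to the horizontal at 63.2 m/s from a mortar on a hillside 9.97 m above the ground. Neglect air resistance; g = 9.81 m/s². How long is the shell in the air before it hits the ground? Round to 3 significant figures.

9.22 s

Vertical component: v_y = 63.2 sin 44.3° = 44.14 m/s.
Taking up as positive with launch at y = 9.97 m, landing at y = 0: 0 = 9.97 + 44.14 t − ½(9.81) t².
Solving 4.905 t² − 44.14 t − 9.97 = 0 gives t = [44.14 + √(44.14² + 4·4.905·9.97)] / 9.810 = 9.22 s.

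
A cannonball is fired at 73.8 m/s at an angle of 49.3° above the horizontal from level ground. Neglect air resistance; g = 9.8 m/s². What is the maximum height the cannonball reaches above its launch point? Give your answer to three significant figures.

Vertical component of launch velocity: v_y = 73.8 sin 49.3° = 55.95 m/s.
At the highest point the vertical velocity is zero, so v_y² = 2 g h_max.
h_max = (55.95)² / (2 × 9.8) = 3130 / 19.60 = 160 m.

160 m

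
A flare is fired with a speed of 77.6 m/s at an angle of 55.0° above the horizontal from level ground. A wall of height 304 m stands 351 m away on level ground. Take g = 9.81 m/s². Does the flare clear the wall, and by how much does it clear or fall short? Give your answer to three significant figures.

No — it falls 108 m short of clearing the wall.

v_x = 77.6 cos 55.0° = 44.51 m/s; v_y0 = 77.6 sin 55.0° = 63.57 m/s.
Time to reach the wall: t = 351 / 44.51 = 7.886 s.
Height at that point: y = 63.57×7.886 − 4.905×7.886² = 196.3 m.
That is 304 − 196.3 = 108 m below the top of the wall, so the flare does not clear it.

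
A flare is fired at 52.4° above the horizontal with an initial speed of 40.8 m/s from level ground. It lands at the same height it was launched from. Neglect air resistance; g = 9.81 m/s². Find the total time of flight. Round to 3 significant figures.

6.59 s

Vertical component: v_y = 40.8 sin 52.4° = 32.33 m/s.
For a projectile landing at launch height, time of flight is t = 2 v_y / g = 2 × 32.33 / 9.81 = 6.59 s.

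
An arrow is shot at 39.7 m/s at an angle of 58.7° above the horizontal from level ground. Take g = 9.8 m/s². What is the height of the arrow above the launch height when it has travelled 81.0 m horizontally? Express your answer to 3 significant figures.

57.6 m

v_x = 39.7 cos 58.7° = 20.62 m/s, v_y0 = 39.7 sin 58.7° = 33.92 m/s.
Time to reach x = 81.0 m: t = x / v_x = 81.0 / 20.62 = 3.928 s.
y = v_y0 t − ½ g t² = 33.92×3.928 − 4.900×3.928² = 57.6 m.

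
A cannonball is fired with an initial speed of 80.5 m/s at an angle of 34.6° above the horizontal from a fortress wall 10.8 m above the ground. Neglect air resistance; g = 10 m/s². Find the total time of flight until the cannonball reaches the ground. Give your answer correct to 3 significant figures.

Vertical component: v_y = 80.5 sin 34.6° = 45.71 m/s.
Taking up as positive with launch at y = 10.8 m, landing at y = 0: 0 = 10.8 + 45.71 t − ½(10) t².
Solving 5.000 t² − 45.71 t − 10.8 = 0 gives t = [45.71 + √(45.71² + 4·5.000·10.8)] / 10.00 = 9.37 s.

9.37 s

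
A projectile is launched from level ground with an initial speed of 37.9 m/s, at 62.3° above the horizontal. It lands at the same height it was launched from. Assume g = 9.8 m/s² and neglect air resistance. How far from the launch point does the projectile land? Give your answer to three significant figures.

For level ground, R = v₀² sin(2θ) / g.
sin(2 × 62.3°) = sin 124.6° = 0.8231.
R = (37.9)² × 0.8231 / 9.8 = 121 m.

121 m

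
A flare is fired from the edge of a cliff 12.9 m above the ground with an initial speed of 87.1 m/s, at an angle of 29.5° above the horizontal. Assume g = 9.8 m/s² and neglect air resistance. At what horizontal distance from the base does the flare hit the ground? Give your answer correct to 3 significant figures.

Components: v_x = 87.1 cos 29.5° = 75.81 m/s, v_y = 87.1 sin 29.5° = 42.89 m/s.
Vertical: 0 = 12.9 + 42.89 t − ½(9.8) t² ⇒ 4.900 t² − 42.89 t − 12.9 = 0.
t = [42.89 + √(1840 + 252.8)] / 9.800 = 9.045 s.
Horizontal: R = v_x · t = 75.81 × 9.045 = 686 m.

686 m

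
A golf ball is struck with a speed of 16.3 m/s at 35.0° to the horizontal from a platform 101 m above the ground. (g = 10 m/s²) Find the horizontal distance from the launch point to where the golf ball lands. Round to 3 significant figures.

Components: v_x = 16.3 cos 35.0° = 13.35 m/s, v_y = 16.3 sin 35.0° = 9.349 m/s.
Vertical: 0 = 101 + 9.349 t − ½(10) t² ⇒ 5.000 t² − 9.349 t − 101 = 0.
t = [9.349 + √(87.40 + 2020)] / 10.00 = 5.526 s.
Horizontal: R = v_x · t = 13.35 × 5.526 = 73.8 m.

73.8 m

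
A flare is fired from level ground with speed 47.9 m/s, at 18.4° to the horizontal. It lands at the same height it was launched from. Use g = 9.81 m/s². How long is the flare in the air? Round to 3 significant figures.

Vertical component: v_y = 47.9 sin 18.4° = 15.12 m/s.
For a projectile landing at launch height, time of flight is t = 2 v_y / g = 2 × 15.12 / 9.81 = 3.08 s.

3.08 s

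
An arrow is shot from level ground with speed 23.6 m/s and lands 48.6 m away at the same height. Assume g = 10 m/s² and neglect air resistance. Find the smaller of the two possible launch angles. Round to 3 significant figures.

30.4°

Level-ground range: R = v₀² sin(2θ)/g ⇒ sin 2θ = R g / v₀² = 48.6×10/23.6² = 0.8726.
2θ = arcsin(0.8726) = 60.76° or 180° − 60.76° = 119.24°.
So θ = 30.4° or θ = 59.6°.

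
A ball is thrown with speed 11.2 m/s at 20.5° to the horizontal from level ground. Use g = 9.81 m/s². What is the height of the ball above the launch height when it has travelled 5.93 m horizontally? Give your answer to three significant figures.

0.650 m

v_x = 11.2 cos 20.5° = 10.49 m/s, v_y0 = 11.2 sin 20.5° = 3.922 m/s.
Time to reach x = 5.93 m: t = x / v_x = 5.93 / 10.49 = 0.5653 s.
y = v_y0 t − ½ g t² = 3.922×0.5653 − 4.905×0.5653² = 0.650 m.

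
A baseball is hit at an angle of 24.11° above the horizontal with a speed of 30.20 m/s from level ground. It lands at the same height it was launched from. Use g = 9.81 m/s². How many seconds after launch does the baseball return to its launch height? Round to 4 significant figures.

Vertical component: v_y = 30.20 sin 24.11° = 12.336 m/s.
For a projectile landing at launch height, time of flight is t = 2 v_y / g = 2 × 12.336 / 9.81 = 2.515 s.

2.515 s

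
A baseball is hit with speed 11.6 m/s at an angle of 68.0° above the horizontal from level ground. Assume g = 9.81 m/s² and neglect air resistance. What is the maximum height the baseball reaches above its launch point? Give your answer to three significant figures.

Vertical component of launch velocity: v_y = 11.6 sin 68.0° = 10.76 m/s.
At the highest point the vertical velocity is zero, so v_y² = 2 g h_max.
h_max = (10.76)² / (2 × 9.81) = 115.8 / 19.62 = 5.90 m.

5.90 m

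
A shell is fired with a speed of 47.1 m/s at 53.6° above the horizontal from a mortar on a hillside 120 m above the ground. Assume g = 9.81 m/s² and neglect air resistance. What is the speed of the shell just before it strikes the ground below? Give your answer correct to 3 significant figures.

67.6 m/s

v_x = 47.1 cos 53.6° = 27.95 m/s is unchanged throughout.
For the vertical component, v_y² = v_y0² + 2 g h = (37.91)² + 2×9.81×120 = 3792, so |v_y| = 61.58 m/s.
Impact speed = √(v_x² + v_y²) = √(781.2 + 3792) = 67.6 m/s.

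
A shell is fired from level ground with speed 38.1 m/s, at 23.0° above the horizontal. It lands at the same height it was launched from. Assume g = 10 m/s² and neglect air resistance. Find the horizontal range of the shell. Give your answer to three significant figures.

104 m

For level ground, R = v₀² sin(2θ) / g.
sin(2 × 23.0°) = sin 46.00° = 0.7193.
R = (38.1)² × 0.7193 / 10 = 104 m.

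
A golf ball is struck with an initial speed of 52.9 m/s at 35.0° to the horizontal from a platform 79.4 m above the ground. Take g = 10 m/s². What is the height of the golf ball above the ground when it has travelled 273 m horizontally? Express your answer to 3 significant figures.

72.1 m

v_x = 52.9 cos 35.0° = 43.33 m/s, v_y0 = 52.9 sin 35.0° = 30.34 m/s.
Time to reach x = 273 m: t = x / v_x = 273 / 43.33 = 6.300 s.
y = 79.4 + v_y0 t − ½ g t² = 79.4 + 30.34×6.300 − 5.000×6.300² = 72.1 m.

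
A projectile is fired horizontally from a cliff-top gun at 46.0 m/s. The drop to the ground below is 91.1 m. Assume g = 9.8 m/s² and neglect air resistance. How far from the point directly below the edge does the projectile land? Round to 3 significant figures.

Initial vertical velocity is zero, so the fall time comes from h = ½ g t²: t = √(2 × 91.1 / 9.8) = 4.312 s.
Horizontal motion is uniform at 46.0 m/s, so x = 46.0 × 4.312 = 198 m.

198 m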